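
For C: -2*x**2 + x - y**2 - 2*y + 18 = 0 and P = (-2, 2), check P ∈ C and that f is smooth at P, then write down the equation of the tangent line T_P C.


Tangent line at P: 9*x - 6*y + 30 = 0.

Step 1: f(-2, 2) = 0, so P lies on C.
Step 2: partial derivatives
  f_x(x, y) = 1 - 4*x, f_y(x, y) = -2*y - 2.
  f_x(P) = 9, f_y(P) = -6 (gradient nonzero, so P is smooth).
Step 3: tangent line at P: 9·(x − -2) + -6·(y − 2) = 0.
Expanding: 9*x - 6*y + 30 = 0.


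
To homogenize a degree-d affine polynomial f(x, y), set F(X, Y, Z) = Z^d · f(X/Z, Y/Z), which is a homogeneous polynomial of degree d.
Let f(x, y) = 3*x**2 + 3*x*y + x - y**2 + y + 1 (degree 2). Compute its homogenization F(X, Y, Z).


F(X, Y, Z) = 3*X**2 + 3*X*Y + X*Z - Y**2 + Y*Z + Z**2

deg(f) = 2.
Substitute x = X/Z, y = Y/Z into f, then multiply by Z^2.
  monomial 3·x^2·y^0 ↦ 3·X^2·Y^0·Z^0.
  monomial 3·x^1·y^1 ↦ 3·X^1·Y^1·Z^0.
  monomial 1·x^1·y^0 ↦ 1·X^1·Y^0·Z^1.
  monomial -1·x^0·y^2 ↦ -1·X^0·Y^2·Z^0.
  monomial 1·x^0·y^1 ↦ 1·X^0·Y^1·Z^1.
  monomial 1·x^0·y^0 ↦ 1·X^0·Y^0·Z^2.
Collecting: F(X, Y, Z) = 3*X**2 + 3*X*Y + X*Z - Y**2 + Y*Z + Z**2.


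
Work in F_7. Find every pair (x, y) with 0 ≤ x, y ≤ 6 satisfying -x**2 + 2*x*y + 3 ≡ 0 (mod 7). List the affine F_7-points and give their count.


Affine F_7-points: {(1, 6), (2, 2), (3, 1), (4, 6), (5, 5), (6, 1)}; count = 6.

For each of the 49 pairs (x, y) ∈ F_7², evaluate f(x, y) mod 7. Record the zeros.
  x = 0: [0↦3, 1↦3, 2↦3, 3↦3, 4↦3, 5↦3, 6↦3]  zeros at y ∈ ∅
  x = 1: [0↦2, 1↦4, 2↦6, 3↦1, 4↦3, 5↦5, 6↦0]  zeros at y ∈ {6}
  x = 2: [0↦6, 1↦3, 2↦0, 3↦4, 4↦1, 5↦5, 6↦2]  zeros at y ∈ {2}
  x = 3: [0↦1, 1↦0, 2↦6, 3↦5, 4↦4, 5↦3, 6↦2]  zeros at y ∈ {1}
  x = 4: [0↦1, 1↦2, 2↦3, 3↦4, 4↦5, 5↦6, 6↦0]  zeros at y ∈ {6}
  x = 5: [0↦6, 1↦2, 2↦5, 3↦1, 4↦4, 5↦0, 6↦3]  zeros at y ∈ {5}
  x = 6: [0↦2, 1↦0, 2↦5, 3↦3, 4↦1, 5↦6, 6↦4]  zeros at y ∈ {1}
Collecting zeros: affine points = {(1, 6), (2, 2), (3, 1), (4, 6), (5, 5), (6, 1)}.
Total count |C(F_7)_aff| = 6.


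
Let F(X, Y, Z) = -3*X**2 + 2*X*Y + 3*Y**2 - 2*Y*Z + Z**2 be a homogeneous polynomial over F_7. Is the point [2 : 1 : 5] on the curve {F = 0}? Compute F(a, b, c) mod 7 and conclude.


F(2,1,5) ≡ 3 (mod 7); P is NOT on the curve.

Evaluate F(2, 1, 5) term-by-term (mod 7).
  -3*X**2 ↦ -3·4·1·1 = -12
  2*X*Y ↦ 2·2·1·1 = 4
  3*Y**2 ↦ 3·1·1·1 = 3
  -2*Y*Z ↦ -2·1·1·5 = -10
  Z**2 ↦ 1·1·1·25 = 25
Sum: F(2, 1, 5) = (-12) + (4) + (3) + (-10) + (25) = 10.
Reducing mod 7: 10 ≡ 3 (mod 7).
Since F(a, b, c) ≡ 3 ≠ 0 (mod 7), P does NOT lie on the curve.


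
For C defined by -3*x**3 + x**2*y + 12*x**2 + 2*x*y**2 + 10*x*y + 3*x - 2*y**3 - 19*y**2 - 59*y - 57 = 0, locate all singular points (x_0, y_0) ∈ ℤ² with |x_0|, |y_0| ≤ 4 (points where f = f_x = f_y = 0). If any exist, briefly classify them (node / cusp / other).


Singular points: {(1, -3)}; classification: cusp.

Compute partial derivatives:
  f_x = -9*x**2 + 2*x*y + 24*x + 2*y**2 + 10*y + 3.
  f_y = x**2 + 4*x*y + 10*x - 6*y**2 - 38*y - 59.
Scan x_0 ∈ {−4, ..., 4}. For each x_0, f_y(x_0, y) is a polynomial in y; find its integer roots y ∈ {−4, ..., 4}, then test f_x and f at those candidates.
  x = -4: f_y(-4, y) = -6*y**2 - 54*y - 83; no integer root y with |y| ≤ 4.
  x = -3: f_y(-3, y) = -6*y**2 - 50*y - 80; no integer root y with |y| ≤ 4.
  x = -2: f_y(-2, y) = -6*y**2 - 46*y - 75; no integer root y with |y| ≤ 4.
  x = -1: f_y(-1, y) = -6*y**2 - 42*y - 68; no integer root y with |y| ≤ 4.
  x = 0: f_y(0, y) = -6*y**2 - 38*y - 59; no integer root y with |y| ≤ 4.
  x = 1: f_y(1, y) = -6*y**2 - 34*y - 48; vanishes at y ∈ {-3}. (1, -3): f_x = 0, f = 0 — SINGULAR.
  x = 2: f_y(2, y) = -6*y**2 - 30*y - 35; no integer root y with |y| ≤ 4.
  x = 3: f_y(3, y) = -6*y**2 - 26*y - 20; vanishes at y ∈ {-1}. (3, -1): f_x = -20 ≠ 0.
  x = 4: f_y(4, y) = -6*y**2 - 22*y - 3; no integer root y with |y| ≤ 4.
Only singular point on the grid: (1, -3).
Classify: substitute x = 1 + u, y = -3 + v and expand: f = -3*u**3 + u**2*v + 2*u*v**2 - 2*v**3 + v**2.
No constant or linear terms (consistent with a singular point). Quadratic part: v**2. Cubic part: -3*u**3 + u**2*v + 2*u*v**2 - 2*v**3.
The quadratic part v**2 is a perfect square, so there is a single (double) tangent line v = 0, i.e. y = -3. Restricting the cubic part to that line (v = 0) leaves -3*u**3 ≠ 0, so f is not divisible by v and the branch is v² ≈ 3*u**3 to lowest order — this is a cusp.
Classification: cusp.


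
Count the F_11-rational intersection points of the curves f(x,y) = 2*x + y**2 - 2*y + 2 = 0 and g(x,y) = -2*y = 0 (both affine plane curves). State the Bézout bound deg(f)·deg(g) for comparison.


Common zeros: {(10, 0)}; count = 1; Bézout bound = 2.

deg(f) = 2, deg(g) = 1, so Bézout bound = 2.
Scan x ∈ F_11. For each x, list the y ∈ F_11 with f(x, y) ≡ 0 and those with g(x, y) ≡ 0 (mod 11); the common zeros in that column are the intersection.
  x = 0: f ≡ 0 at y ∈ ∅; g ≡ 0 at y ∈ {0}; common: ∅.
  x = 1: f ≡ 0 at y ∈ ∅; g ≡ 0 at y ∈ {0}; common: ∅.
  x = 2: f ≡ 0 at y ∈ ∅; g ≡ 0 at y ∈ {0}; common: ∅.
  x = 3: f ≡ 0 at y ∈ {3, 10}; g ≡ 0 at y ∈ {0}; common: ∅.
  x = 4: f ≡ 0 at y ∈ ∅; g ≡ 0 at y ∈ {0}; common: ∅.
  x = 5: f ≡ 0 at y ∈ {1}; g ≡ 0 at y ∈ {0}; common: ∅.
  x = 6: f ≡ 0 at y ∈ {4, 9}; g ≡ 0 at y ∈ {0}; common: ∅.
  x = 7: f ≡ 0 at y ∈ ∅; g ≡ 0 at y ∈ {0}; common: ∅.
  x = 8: f ≡ 0 at y ∈ {5, 8}; g ≡ 0 at y ∈ {0}; common: ∅.
  x = 9: f ≡ 0 at y ∈ {6, 7}; g ≡ 0 at y ∈ {0}; common: ∅.
  x = 10: f ≡ 0 at y ∈ {0, 2}; g ≡ 0 at y ∈ {0}; common: {0}.
Collecting: common zeros = {(10, 0)}, so the count is 1.
Comparison with the Bézout bound: 1 ≤ 2 = deg(f)·deg(g), as expected for curves with no common component (the affine F_11-count falls short of the bound because intersections may lie at infinity, over extension fields, or carry multiplicity).


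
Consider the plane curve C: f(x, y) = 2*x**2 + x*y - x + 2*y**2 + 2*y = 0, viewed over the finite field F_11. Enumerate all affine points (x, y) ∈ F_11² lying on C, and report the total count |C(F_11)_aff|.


Affine F_11-points: {(0, 0), (0, 10), (1, 5), (1, 10), (2, 2), (2, 7), (3, 1), (3, 2), (6, 0), (6, 7), (8, 1), (8, 5)}; count = 12.

For each of the 121 pairs (x, y) ∈ F_11², evaluate f(x, y) mod 11. Record the zeros.
  x = 0: [0↦0, 1↦4, 2↦1, 3↦2, 4↦7, 5↦5, 6↦7, 7↦2, 8↦1, 9↦4, 10↦0]  zeros at y ∈ {0, 10}
  x = 1: [0↦1, 1↦6, 2↦4, 3↦6, 4↦1, 5↦0, 6↦3, 7↦10, 8↦10, 9↦3, 10↦0]  zeros at y ∈ {5, 10}
  x = 2: [0↦6, 1↦1, 2↦0, 3↦3, 4↦10, 5↦10, 6↦3, 7↦0, 8↦1, 9↦6, 10↦4]  zeros at y ∈ {2, 7}
  x = 3: [0↦4, 1↦0, 2↦0, 3↦4, 4↦1, 5↦2, 6↦7, 7↦5, 8↦7, 9↦2, 10↦1]  zeros at y ∈ {1, 2}
  x = 4: [0↦6, 1↦3, 2↦4, 3↦9, 4↦7, 5↦9, 6↦4, 7↦3, 8↦6, 9↦2, 10↦2]  zeros at y ∈ ∅
  x = 5: [0↦1, 1↦10, 2↦1, 3↦7, 4↦6, 5↦9, 6↦5, 7↦5, 8↦9, 9↦6, 10↦7]  zeros at y ∈ ∅
  x = 6: [0↦0, 1↦10, 2↦2, 3↦9, 4↦9, 5↦2, 6↦10, 7↦0, 8↦5, 9↦3, 10↦5]  zeros at y ∈ {0, 7}
  x = 7: [0↦3, 1↦3, 2↦7, 3↦4, 4↦5, 5↦10, 6↦8, 7↦10, 8↦5, 9↦4, 10↦7]  zeros at y ∈ ∅
  x = 8: [0↦10, 1↦0, 2↦5, 3↦3, 4↦5, 5↦0, 6↦10, 7↦2, 8↦9, 9↦9, 10↦2]  zeros at y ∈ {1, 5}
  x = 9: [0↦10, 1↦1, 2↦7, 3↦6, 4↦9, 5↦5, 6↦5, 7↦9, 8↦6, 9↦7, 10↦1]  zeros at y ∈ ∅
  x = 10: [0↦3, 1↦6, 2↦2, 3↦2, 4↦6, 5↦3, 6↦4, 7↦9, 8↦7, 9↦9, 10↦4]  zeros at y ∈ ∅
Collecting zeros: affine points = {(0, 0), (0, 10), (1, 5), (1, 10), (2, 2), (2, 7), (3, 1), (3, 2), (6, 0), (6, 7), (8, 1), (8, 5)}.
Total count |C(F_11)_aff| = 12.


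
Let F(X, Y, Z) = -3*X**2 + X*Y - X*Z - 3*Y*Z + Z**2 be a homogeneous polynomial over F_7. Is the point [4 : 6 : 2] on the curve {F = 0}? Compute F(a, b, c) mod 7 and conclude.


F(4,6,2) ≡ 6 (mod 7); P is NOT on the curve.

Evaluate F(4, 6, 2) term-by-term (mod 7).
  -3*X**2 ↦ -3·16·1·1 = -48
  X*Y ↦ 1·4·6·1 = 24
  -X*Z ↦ -1·4·1·2 = -8
  -3*Y*Z ↦ -3·1·6·2 = -36
  Z**2 ↦ 1·1·1·4 = 4
Sum: F(4, 6, 2) = (-48) + (24) + (-8) + (-36) + (4) = -64.
Reducing mod 7: -64 ≡ 6 (mod 7).
Since F(a, b, c) ≡ 6 ≠ 0 (mod 7), P does NOT lie on the curve.


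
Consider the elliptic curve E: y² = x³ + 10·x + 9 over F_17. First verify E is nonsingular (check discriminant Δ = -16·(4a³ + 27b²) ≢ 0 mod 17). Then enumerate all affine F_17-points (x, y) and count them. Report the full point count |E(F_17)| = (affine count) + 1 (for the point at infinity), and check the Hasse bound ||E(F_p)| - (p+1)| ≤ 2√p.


Affine points = {(0, 3), (0, 14), (3, 7), (3, 10), (6, 8), (6, 9), (10, 2), (10, 15), (12, 2), (12, 15), (15, 7), (15, 10), (16, 7), (16, 10)}; affine count = 14; |E(F_17)| = 15.

Discriminant check: Δ ∝ 4a³ + 27b² = 4·10³ + 27·9² = 4·1000 + 27·81 ≡ 16 (mod 17). Nonzero ⇒ E is nonsingular.
For each x ∈ F_17, compute rhs = x³ + 10·x + 9 mod 17, then count y ∈ F_17 with y² ≡ rhs.
  x = 0: rhs = 9, matching y values: 3, 14 (2 points).
  x = 1: rhs = 3, matching y values: none (0 points).
  x = 2: rhs = 3, matching y values: none (0 points).
  x = 3: rhs = 15, matching y values: 7, 10 (2 points).
  x = 4: rhs = 11, matching y values: none (0 points).
  x = 5: rhs = 14, matching y values: none (0 points).
  x = 6: rhs = 13, matching y values: 8, 9 (2 points).
  x = 7: rhs = 14, matching y values: none (0 points).
  x = 8: rhs = 6, matching y values: none (0 points).
  x = 9: rhs = 12, matching y values: none (0 points).
  x = 10: rhs = 4, matching y values: 2, 15 (2 points).
  x = 11: rhs = 5, matching y values: none (0 points).
  x = 12: rhs = 4, matching y values: 2, 15 (2 points).
  x = 13: rhs = 7, matching y values: none (0 points).
  x = 14: rhs = 3, matching y values: none (0 points).
  x = 15: rhs = 15, matching y values: 7, 10 (2 points).
  x = 16: rhs = 15, matching y values: 7, 10 (2 points).
Total affine count: 14.
Full point count |E(F_17)| = 14 + 1 = 15.
Hasse bound: |15 − (17+1)| = |-3| = 3 ≤ 2√17 ≈ 8.2462 ✓.


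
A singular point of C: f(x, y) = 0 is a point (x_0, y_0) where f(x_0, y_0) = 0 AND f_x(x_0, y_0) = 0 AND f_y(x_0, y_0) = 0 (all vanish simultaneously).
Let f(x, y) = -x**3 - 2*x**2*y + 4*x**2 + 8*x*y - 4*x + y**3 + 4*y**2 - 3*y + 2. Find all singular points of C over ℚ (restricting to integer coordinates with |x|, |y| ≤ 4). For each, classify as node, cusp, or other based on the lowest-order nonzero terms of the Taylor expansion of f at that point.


Singular points: {(2, -1)}; classification: cusp.

Compute partial derivatives:
  f_x = -3*x**2 - 4*x*y + 8*x + 8*y - 4.
  f_y = -2*x**2 + 8*x + 3*y**2 + 8*y - 3.
Scan x_0 ∈ {−4, ..., 4}. For each x_0, f_y(x_0, y) is a polynomial in y; find its integer roots y ∈ {−4, ..., 4}, then test f_x and f at those candidates.
  x = -4: f_y(-4, y) = 3*y**2 + 8*y - 67; no integer root y with |y| ≤ 4.
  x = -3: f_y(-3, y) = 3*y**2 + 8*y - 45; no integer root y with |y| ≤ 4.
  x = -2: f_y(-2, y) = 3*y**2 + 8*y - 27; no integer root y with |y| ≤ 4.
  x = -1: f_y(-1, y) = 3*y**2 + 8*y - 13; no integer root y with |y| ≤ 4.
  x = 0: f_y(0, y) = 3*y**2 + 8*y - 3; vanishes at y ∈ {-3}. (0, -3): f_x = -28 ≠ 0.
  x = 1: f_y(1, y) = 3*y**2 + 8*y + 3; no integer root y with |y| ≤ 4.
  x = 2: f_y(2, y) = 3*y**2 + 8*y + 5; vanishes at y ∈ {-1}. (2, -1): f_x = 0, f = 0 — SINGULAR.
  x = 3: f_y(3, y) = 3*y**2 + 8*y + 3; no integer root y with |y| ≤ 4.
  x = 4: f_y(4, y) = 3*y**2 + 8*y - 3; vanishes at y ∈ {-3}. (4, -3): f_x = 4 ≠ 0.
Only singular point on the grid: (2, -1).
Classify: substitute x = 2 + u, y = -1 + v and expand: f = -u**3 - 2*u**2*v + v**3 + v**2.
No constant or linear terms (consistent with a singular point). Quadratic part: v**2. Cubic part: -u**3 - 2*u**2*v + v**3.
The quadratic part v**2 is a perfect square, so there is a single (double) tangent line v = 0, i.e. y = -1. Restricting the cubic part to that line (v = 0) leaves -u**3 ≠ 0, so f is not divisible by v and the branch is v² ≈ u**3 to lowest order — this is a cusp.
Classification: cusp.


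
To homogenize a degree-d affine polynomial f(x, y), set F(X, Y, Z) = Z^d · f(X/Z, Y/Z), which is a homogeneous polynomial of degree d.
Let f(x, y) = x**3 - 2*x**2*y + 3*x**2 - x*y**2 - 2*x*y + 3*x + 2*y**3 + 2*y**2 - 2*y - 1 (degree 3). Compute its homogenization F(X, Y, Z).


F(X, Y, Z) = X**3 - 2*X**2*Y + 3*X**2*Z - X*Y**2 - 2*X*Y*Z + 3*X*Z**2 + 2*Y**3 + 2*Y**2*Z - 2*Y*Z**2 - Z**3

deg(f) = 3.
Substitute x = X/Z, y = Y/Z into f, then multiply by Z^3.
  monomial 1·x^3·y^0 ↦ 1·X^3·Y^0·Z^0.
  monomial -2·x^2·y^1 ↦ -2·X^2·Y^1·Z^0.
  monomial 3·x^2·y^0 ↦ 3·X^2·Y^0·Z^1.
  monomial -1·x^1·y^2 ↦ -1·X^1·Y^2·Z^0.
  monomial -2·x^1·y^1 ↦ -2·X^1·Y^1·Z^1.
  monomial 3·x^1·y^0 ↦ 3·X^1·Y^0·Z^2.
  monomial 2·x^0·y^3 ↦ 2·X^0·Y^3·Z^0.
  monomial 2·x^0·y^2 ↦ 2·X^0·Y^2·Z^1.
  monomial -2·x^0·y^1 ↦ -2·X^0·Y^1·Z^2.
  monomial -1·x^0·y^0 ↦ -1·X^0·Y^0·Z^3.
Collecting: F(X, Y, Z) = X**3 - 2*X**2*Y + 3*X**2*Z - X*Y**2 - 2*X*Y*Z + 3*X*Z**2 + 2*Y**3 + 2*Y**2*Z - 2*Y*Z**2 - Z**3.


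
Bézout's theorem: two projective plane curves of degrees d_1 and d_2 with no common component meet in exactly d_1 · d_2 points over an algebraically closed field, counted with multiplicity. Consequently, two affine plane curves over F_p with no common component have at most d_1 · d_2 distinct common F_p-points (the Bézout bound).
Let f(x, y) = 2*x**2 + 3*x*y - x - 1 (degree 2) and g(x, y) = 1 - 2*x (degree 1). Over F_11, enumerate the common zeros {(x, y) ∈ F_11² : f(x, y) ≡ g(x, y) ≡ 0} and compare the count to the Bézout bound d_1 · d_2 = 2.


Common zeros: {(6, 8)}; count = 1; Bézout bound = 2.

deg(f) = 2, deg(g) = 1, so Bézout bound = 2.
Scan x ∈ F_11. For each x, list the y ∈ F_11 with f(x, y) ≡ 0 and those with g(x, y) ≡ 0 (mod 11); the common zeros in that column are the intersection.
  x = 0: f ≡ 0 at y ∈ ∅; g ≡ 0 at y ∈ ∅; common: ∅.
  x = 1: f ≡ 0 at y ∈ {0}; g ≡ 0 at y ∈ ∅; common: ∅.
  x = 2: f ≡ 0 at y ∈ {1}; g ≡ 0 at y ∈ ∅; common: ∅.
  x = 3: f ≡ 0 at y ∈ {7}; g ≡ 0 at y ∈ ∅; common: ∅.
  x = 4: f ≡ 0 at y ∈ {6}; g ≡ 0 at y ∈ ∅; common: ∅.
  x = 5: f ≡ 0 at y ∈ {0}; g ≡ 0 at y ∈ ∅; common: ∅.
  x = 6: f ≡ 0 at y ∈ {8}; g ≡ 0 at y ∈ {0, 1, 2, 3, 4, 5, 6, 7, 8, 9, 10}; common: {8}.
  x = 7: f ≡ 0 at y ∈ {2}; g ≡ 0 at y ∈ ∅; common: ∅.
  x = 8: f ≡ 0 at y ∈ {1}; g ≡ 0 at y ∈ ∅; common: ∅.
  x = 9: f ≡ 0 at y ∈ {7}; g ≡ 0 at y ∈ ∅; common: ∅.
  x = 10: f ≡ 0 at y ∈ {8}; g ≡ 0 at y ∈ ∅; common: ∅.
Collecting: common zeros = {(6, 8)}, so the count is 1.
Comparison with the Bézout bound: 1 ≤ 2 = deg(f)·deg(g), as expected for curves with no common component (the affine F_11-count falls short of the bound because intersections may lie at infinity, over extension fields, or carry multiplicity).


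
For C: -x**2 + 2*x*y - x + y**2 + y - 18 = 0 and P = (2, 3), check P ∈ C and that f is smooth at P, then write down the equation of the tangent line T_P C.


Tangent line at P: x + 11*y - 35 = 0.

Step 1: f(2, 3) = 0, so P lies on C.
Step 2: partial derivatives
  f_x(x, y) = -2*x + 2*y - 1, f_y(x, y) = 2*x + 2*y + 1.
  f_x(P) = 1, f_y(P) = 11 (gradient nonzero, so P is smooth).
Step 3: tangent line at P: 1·(x − 2) + 11·(y − 3) = 0.
Expanding: x + 11*y - 35 = 0.


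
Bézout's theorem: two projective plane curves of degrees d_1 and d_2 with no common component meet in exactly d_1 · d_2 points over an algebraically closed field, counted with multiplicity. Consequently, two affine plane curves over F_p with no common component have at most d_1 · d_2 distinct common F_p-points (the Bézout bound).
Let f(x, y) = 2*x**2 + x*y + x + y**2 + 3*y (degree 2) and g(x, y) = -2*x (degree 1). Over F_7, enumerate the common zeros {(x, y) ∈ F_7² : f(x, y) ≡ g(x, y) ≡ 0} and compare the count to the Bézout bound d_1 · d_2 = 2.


Common zeros: {(0, 0), (0, 4)}; count = 2; Bézout bound = 2.

deg(f) = 2, deg(g) = 1, so Bézout bound = 2.
Scan x ∈ F_7. For each x, list the y ∈ F_7 with f(x, y) ≡ 0 and those with g(x, y) ≡ 0 (mod 7); the common zeros in that column are the intersection.
  x = 0: f ≡ 0 at y ∈ {0, 4}; g ≡ 0 at y ∈ {0, 1, 2, 3, 4, 5, 6}; common: {0, 4}.
  x = 1: f ≡ 0 at y ∈ {4, 6}; g ≡ 0 at y ∈ ∅; common: ∅.
  x = 2: f ≡ 0 at y ∈ ∅; g ≡ 0 at y ∈ ∅; common: ∅.
  x = 3: f ≡ 0 at y ∈ {0, 1}; g ≡ 0 at y ∈ ∅; common: ∅.
  x = 4: f ≡ 0 at y ∈ ∅; g ≡ 0 at y ∈ ∅; common: ∅.
  x = 5: f ≡ 0 at y ∈ ∅; g ≡ 0 at y ∈ ∅; common: ∅.
  x = 6: f ≡ 0 at y ∈ {6}; g ≡ 0 at y ∈ ∅; common: ∅.
Collecting: common zeros = {(0, 0), (0, 4)}, so the count is 2.
Comparison with the Bézout bound: 2 ≤ 2 = deg(f)·deg(g), as expected for curves with no common component (the bound is attained).


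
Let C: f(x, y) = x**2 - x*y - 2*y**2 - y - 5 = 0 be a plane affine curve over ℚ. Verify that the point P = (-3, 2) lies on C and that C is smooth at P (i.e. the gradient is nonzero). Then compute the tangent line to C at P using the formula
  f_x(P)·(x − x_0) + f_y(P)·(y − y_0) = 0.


Tangent line at P: -8*x - 6*y - 12 = 0.

Step 1: f(-3, 2) = 0, so P lies on C.
Step 2: partial derivatives
  f_x(x, y) = 2*x - y, f_y(x, y) = -x - 4*y - 1.
  f_x(P) = -8, f_y(P) = -6 (gradient nonzero, so P is smooth).
Step 3: tangent line at P: -8·(x − -3) + -6·(y − 2) = 0.
Expanding: -8*x - 6*y - 12 = 0.


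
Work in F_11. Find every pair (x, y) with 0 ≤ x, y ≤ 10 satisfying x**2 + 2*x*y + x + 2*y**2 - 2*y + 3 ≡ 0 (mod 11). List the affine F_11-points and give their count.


Affine F_11-points: {(1, 5), (1, 6), (2, 3), (2, 7), (5, 0), (5, 7), (6, 8), (6, 9), (8, 6), (8, 9), (10, 5), (10, 8)}; count = 12.

For each of the 121 pairs (x, y) ∈ F_11², evaluate f(x, y) mod 11. Record the zeros.
  x = 0: [0↦3, 1↦3, 2↦7, 3↦4, 4↦5, 5↦10, 6↦8, 7↦10, 8↦5, 9↦4, 10↦7]  zeros at y ∈ ∅
  x = 1: [0↦5, 1↦7, 2↦2, 3↦1, 4↦4, 5↦0, 6↦0, 7↦4, 8↦1, 9↦2, 10↦7]  zeros at y ∈ {5, 6}
  x = 2: [0↦9, 1↦2, 2↦10, 3↦0, 4↦5, 5↦3, 6↦5, 7↦0, 8↦10, 9↦2, 10↦9]  zeros at y ∈ {3, 7}
  x = 3: [0↦4, 1↦10, 2↦9, 3↦1, 4↦8, 5↦8, 6↦1, 7↦9, 8↦10, 9↦4, 10↦2]  zeros at y ∈ ∅
  x = 4: [0↦1, 1↦9, 2↦10, 3↦4, 4↦2, 5↦4, 6↦10, 7↦9, 8↦1, 9↦8, 10↦8]  zeros at y ∈ ∅
  x = 5: [0↦0, 1↦10, 2↦2, 3↦9, 4↦9, 5↦2, 6↦10, 7↦0, 8↦5, 9↦3, 10↦5]  zeros at y ∈ {0, 7}
  x = 6: [0↦1, 1↦2, 2↦7, 3↦5, 4↦7, 5↦2, 6↦1, 7↦4, 8↦0, 9↦0, 10↦4]  zeros at y ∈ {8, 9}
  x = 7: [0↦4, 1↦7, 2↦3, 3↦3, 4↦7, 5↦4, 6↦5, 7↦10, 8↦8, 9↦10, 10↦5]  zeros at y ∈ ∅
  x = 8: [0↦9, 1↦3, 2↦1, 3↦3, 4↦9, 5↦8, 6↦0, 7↦7, 8↦7, 9↦0, 10↦8]  zeros at y ∈ {6, 9}
  x = 9: [0↦5, 1↦1, 2↦1, 3↦5, 4↦2, 5↦3, 6↦8, 7↦6, 8↦8, 9↦3, 10↦2]  zeros at y ∈ ∅
  x = 10: [0↦3, 1↦1, 2↦3, 3↦9, 4↦8, 5↦0, 6↦7, 7↦7, 8↦0, 9↦8, 10↦9]  zeros at y ∈ {5, 8}
Collecting zeros: affine points = {(1, 5), (1, 6), (2, 3), (2, 7), (5, 0), (5, 7), (6, 8), (6, 9), (8, 6), (8, 9), (10, 5), (10, 8)}.
Total count |C(F_11)_aff| = 12.


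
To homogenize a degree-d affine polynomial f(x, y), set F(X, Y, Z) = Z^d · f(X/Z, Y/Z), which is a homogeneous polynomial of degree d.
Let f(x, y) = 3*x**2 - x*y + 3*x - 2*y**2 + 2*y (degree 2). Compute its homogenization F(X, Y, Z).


F(X, Y, Z) = 3*X**2 - X*Y + 3*X*Z - 2*Y**2 + 2*Y*Z

deg(f) = 2.
Substitute x = X/Z, y = Y/Z into f, then multiply by Z^2.
  monomial 3·x^2·y^0 ↦ 3·X^2·Y^0·Z^0.
  monomial -1·x^1·y^1 ↦ -1·X^1·Y^1·Z^0.
  monomial 3·x^1·y^0 ↦ 3·X^1·Y^0·Z^1.
  monomial -2·x^0·y^2 ↦ -2·X^0·Y^2·Z^0.
  monomial 2·x^0·y^1 ↦ 2·X^0·Y^1·Z^1.
Collecting: F(X, Y, Z) = 3*X**2 - X*Y + 3*X*Z - 2*Y**2 + 2*Y*Z.


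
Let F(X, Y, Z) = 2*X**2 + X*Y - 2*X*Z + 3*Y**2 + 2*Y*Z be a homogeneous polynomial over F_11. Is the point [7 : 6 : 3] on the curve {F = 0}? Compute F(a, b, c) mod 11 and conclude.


F(7,6,3) ≡ 0 (mod 11); P is on the curve.

Evaluate F(7, 6, 3) term-by-term (mod 11).
  2*X**2 ↦ 2·49·1·1 = 98
  X*Y ↦ 1·7·6·1 = 42
  -2*X*Z ↦ -2·7·1·3 = -42
  3*Y**2 ↦ 3·1·36·1 = 108
  2*Y*Z ↦ 2·1·6·3 = 36
Sum: F(7, 6, 3) = (98) + (42) + (-42) + (108) + (36) = 242.
Reducing mod 11: 242 ≡ 0 (mod 11).
Since F(a, b, c) ≡ 0 (mod 11), P lies on the curve.


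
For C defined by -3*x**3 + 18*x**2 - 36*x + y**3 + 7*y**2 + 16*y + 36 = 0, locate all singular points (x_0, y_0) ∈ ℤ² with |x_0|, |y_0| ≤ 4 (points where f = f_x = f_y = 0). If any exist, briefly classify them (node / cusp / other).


Singular points: {(2, -2)}; classification: cusp.

Compute partial derivatives:
  f_x = -9*x**2 + 36*x - 36.
  f_y = 3*y**2 + 14*y + 16.
Scan x_0 ∈ {−4, ..., 4}. For each x_0, f_y(x_0, y) is a polynomial in y; find its integer roots y ∈ {−4, ..., 4}, then test f_x and f at those candidates.
  x = -4: f_y(-4, y) = 3*y**2 + 14*y + 16; vanishes at y ∈ {-2}. (-4, -2): f_x = -324 ≠ 0.
  x = -3: f_y(-3, y) = 3*y**2 + 14*y + 16; vanishes at y ∈ {-2}. (-3, -2): f_x = -225 ≠ 0.
  x = -2: f_y(-2, y) = 3*y**2 + 14*y + 16; vanishes at y ∈ {-2}. (-2, -2): f_x = -144 ≠ 0.
  x = -1: f_y(-1, y) = 3*y**2 + 14*y + 16; vanishes at y ∈ {-2}. (-1, -2): f_x = -81 ≠ 0.
  x = 0: f_y(0, y) = 3*y**2 + 14*y + 16; vanishes at y ∈ {-2}. (0, -2): f_x = -36 ≠ 0.
  x = 1: f_y(1, y) = 3*y**2 + 14*y + 16; vanishes at y ∈ {-2}. (1, -2): f_x = -9 ≠ 0.
  x = 2: f_y(2, y) = 3*y**2 + 14*y + 16; vanishes at y ∈ {-2}. (2, -2): f_x = 0, f = 0 — SINGULAR.
  x = 3: f_y(3, y) = 3*y**2 + 14*y + 16; vanishes at y ∈ {-2}. (3, -2): f_x = -9 ≠ 0.
  x = 4: f_y(4, y) = 3*y**2 + 14*y + 16; vanishes at y ∈ {-2}. (4, -2): f_x = -36 ≠ 0.
Only singular point on the grid: (2, -2).
Classify: substitute x = 2 + u, y = -2 + v and expand: f = -3*u**3 + v**3 + v**2.
No constant or linear terms (consistent with a singular point). Quadratic part: v**2. Cubic part: -3*u**3 + v**3.
The quadratic part v**2 is a perfect square, so there is a single (double) tangent line v = 0, i.e. y = -2. Restricting the cubic part to that line (v = 0) leaves -3*u**3 ≠ 0, so f is not divisible by v and the branch is v² ≈ 3*u**3 to lowest order — this is a cusp.
Classification: cusp.


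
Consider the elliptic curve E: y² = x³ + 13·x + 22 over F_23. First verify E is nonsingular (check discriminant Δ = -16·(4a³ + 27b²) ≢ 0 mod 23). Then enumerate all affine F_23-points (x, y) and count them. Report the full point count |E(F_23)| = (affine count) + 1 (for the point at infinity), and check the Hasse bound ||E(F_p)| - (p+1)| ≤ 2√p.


Affine points = {(1, 6), (1, 17), (4, 0), (10, 5), (10, 18), (11, 1), (11, 22), (14, 2), (14, 21), (15, 2), (15, 21), (16, 5), (16, 18), (17, 2), (17, 21), (18, 4), (18, 19), (20, 5), (20, 18), (22, 10), (22, 13)}; affine count = 21; |E(F_23)| = 22.

Discriminant check: Δ ∝ 4a³ + 27b² = 4·13³ + 27·22² = 4·2197 + 27·484 ≡ 6 (mod 23). Nonzero ⇒ E is nonsingular.
For each x ∈ F_23, compute rhs = x³ + 13·x + 22 mod 23, then count y ∈ F_23 with y² ≡ rhs.
  x = 0: rhs = 22, matching y values: none (0 points).
  x = 1: rhs = 13, matching y values: 6, 17 (2 points).
  x = 2: rhs = 10, matching y values: none (0 points).
  x = 3: rhs = 19, matching y values: none (0 points).
  x = 4: rhs = 0, matching y values: 0 (1 points).
  x = 5: rhs = 5, matching y values: none (0 points).
  x = 6: rhs = 17, matching y values: none (0 points).
  x = 7: rhs = 19, matching y values: none (0 points).
  x = 8: rhs = 17, matching y values: none (0 points).
  x = 9: rhs = 17, matching y values: none (0 points).
  x = 10: rhs = 2, matching y values: 5, 18 (2 points).
  x = 11: rhs = 1, matching y values: 1, 22 (2 points).
  x = 12: rhs = 20, matching y values: none (0 points).
  x = 13: rhs = 19, matching y values: none (0 points).
  x = 14: rhs = 4, matching y values: 2, 21 (2 points).
  x = 15: rhs = 4, matching y values: 2, 21 (2 points).
  x = 16: rhs = 2, matching y values: 5, 18 (2 points).
  x = 17: rhs = 4, matching y values: 2, 21 (2 points).
  x = 18: rhs = 16, matching y values: 4, 19 (2 points).
  x = 19: rhs = 21, matching y values: none (0 points).
  x = 20: rhs = 2, matching y values: 5, 18 (2 points).
  x = 21: rhs = 11, matching y values: none (0 points).
  x = 22: rhs = 8, matching y values: 10, 13 (2 points).
Total affine count: 21.
Full point count |E(F_23)| = 21 + 1 = 22.
Hasse bound: |22 − (23+1)| = |-2| = 2 ≤ 2√23 ≈ 9.5917 ✓.


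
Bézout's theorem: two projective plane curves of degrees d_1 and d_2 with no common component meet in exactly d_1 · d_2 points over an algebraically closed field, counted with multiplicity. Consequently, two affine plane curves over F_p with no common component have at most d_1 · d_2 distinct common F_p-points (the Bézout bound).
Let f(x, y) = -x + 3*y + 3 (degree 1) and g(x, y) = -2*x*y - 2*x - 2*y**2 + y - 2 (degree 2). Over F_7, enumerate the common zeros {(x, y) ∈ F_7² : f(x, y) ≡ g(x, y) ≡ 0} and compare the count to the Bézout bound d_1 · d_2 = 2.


Common zeros: ∅; count = 0; Bézout bound = 2.

deg(f) = 1, deg(g) = 2, so Bézout bound = 2.
Scan x ∈ F_7. For each x, list the y ∈ F_7 with f(x, y) ≡ 0 and those with g(x, y) ≡ 0 (mod 7); the common zeros in that column are the intersection.
  x = 0: f ≡ 0 at y ∈ {6}; g ≡ 0 at y ∈ ∅; common: ∅.
  x = 1: f ≡ 0 at y ∈ {4}; g ≡ 0 at y ∈ {1, 2}; common: ∅.
  x = 2: f ≡ 0 at y ∈ {2}; g ≡ 0 at y ∈ ∅; common: ∅.
  x = 3: f ≡ 0 at y ∈ {0}; g ≡ 0 at y ∈ ∅; common: ∅.
  x = 4: f ≡ 0 at y ∈ {5}; g ≡ 0 at y ∈ {3, 4}; common: ∅.
  x = 5: f ≡ 0 at y ∈ {3}; g ≡ 0 at y ∈ ∅; common: ∅.
  x = 6: f ≡ 0 at y ∈ {1}; g ≡ 0 at y ∈ {0, 5}; common: ∅.
Collecting: common zeros = ∅, so the count is 0.
Comparison with the Bézout bound: 0 ≤ 2 = deg(f)·deg(g), as expected for curves with no common component (the affine F_7-count falls short of the bound because intersections may lie at infinity, over extension fields, or carry multiplicity).


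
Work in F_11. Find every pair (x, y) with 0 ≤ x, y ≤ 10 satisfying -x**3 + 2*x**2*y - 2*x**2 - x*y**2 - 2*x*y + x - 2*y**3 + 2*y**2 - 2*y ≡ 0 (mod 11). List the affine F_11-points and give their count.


Affine F_11-points: {(0, 0), (1, 9), (5, 7), (5, 9), (5, 10), (6, 2), (6, 3), (6, 4), (7, 8), (10, 9)}; count = 10.

For each of the 121 pairs (x, y) ∈ F_11², evaluate f(x, y) mod 11. Record the zeros.
  x = 0: [0↦0, 1↦9, 2↦10, 3↦2, 4↦6, 5↦10, 6↦2, 7↦3, 8↦1, 9↦6, 10↦6]  zeros at y ∈ {0}
  x = 1: [0↦9, 1↦6, 2↦4, 3↦2, 4↦10, 5↦5, 6↦8, 7↦7, 8↦1, 9↦0, 10↦3]  zeros at y ∈ {9}
  x = 2: [0↦8, 1↦8, 2↦7, 3↦4, 4↦9, 5↦10, 6↦6, 7↦7, 8↦1, 9↦9, 10↦8]  zeros at y ∈ ∅
  x = 3: [0↦2, 1↦9, 2↦2, 3↦2, 4↦8, 5↦8, 6↦1, 7↦8, 8↦6, 9↦5, 10↦4]  zeros at y ∈ ∅
  x = 4: [0↦7, 1↦3, 2↦5, 3↦1, 4↦1, 5↦4, 6↦9, 7↦4, 8↦10, 9↦4, 10↦7]  zeros at y ∈ ∅
  x = 5: [0↦6, 1↦6, 2↦10, 3↦6, 4↦4, 5↦3, 6↦2, 7↦0, 8↦7, 9↦0, 10↦0]  zeros at y ∈ {7, 9, 10}
  x = 6: [0↦4, 1↦1, 2↦0, 3↦0, 4↦0, 5↦10, 6↦7, 7↦1, 8↦2, 9↦9, 10↦10]  zeros at y ∈ {2, 3, 4}
  x = 7: [0↦6, 1↦4, 2↦2, 3↦10, 4↦5, 5↦8, 6↦7, 7↦1, 8↦0, 9↦3, 10↦9]  zeros at y ∈ {8}
  x = 8: [0↦6, 1↦9, 2↦10, 3↦8, 4↦2, 5↦2, 6↦7, 7↦5, 8↦6, 9↦9, 10↦2]  zeros at y ∈ ∅
  x = 9: [0↦9, 1↦10, 2↦7, 3↦10, 4↦7, 5↦8, 6↦1, 7↦7, 8↦3, 9↦10, 10↦5]  zeros at y ∈ ∅
  x = 10: [0↦9, 1↦1, 2↦9, 3↦10, 4↦3, 5↦9, 6↦5, 7↦1, 8↦7, 9↦0, 10↦1]  zeros at y ∈ {9}
Collecting zeros: affine points = {(0, 0), (1, 9), (5, 7), (5, 9), (5, 10), (6, 2), (6, 3), (6, 4), (7, 8), (10, 9)}.
Total count |C(F_11)_aff| = 10.


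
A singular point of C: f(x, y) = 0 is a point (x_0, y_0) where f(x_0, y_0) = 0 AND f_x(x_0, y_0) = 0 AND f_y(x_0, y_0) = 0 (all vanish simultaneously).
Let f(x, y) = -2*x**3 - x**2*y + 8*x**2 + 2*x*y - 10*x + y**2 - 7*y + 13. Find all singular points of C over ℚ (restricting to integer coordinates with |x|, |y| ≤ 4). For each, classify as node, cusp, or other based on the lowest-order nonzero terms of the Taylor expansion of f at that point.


Singular points: {(1, 3)}; classification: node.

Compute partial derivatives:
  f_x = -6*x**2 - 2*x*y + 16*x + 2*y - 10.
  f_y = -x**2 + 2*x + 2*y - 7.
Scan x_0 ∈ {−4, ..., 4}. For each x_0, f_y(x_0, y) is a polynomial in y; find its integer roots y ∈ {−4, ..., 4}, then test f_x and f at those candidates.
  x = -4: f_y(-4, y) = 2*y - 31; no integer root y with |y| ≤ 4.
  x = -3: f_y(-3, y) = 2*y - 22; no integer root y with |y| ≤ 4.
  x = -2: f_y(-2, y) = 2*y - 15; no integer root y with |y| ≤ 4.
  x = -1: f_y(-1, y) = 2*y - 10; no integer root y with |y| ≤ 4.
  x = 0: f_y(0, y) = 2*y - 7; no integer root y with |y| ≤ 4.
  x = 1: f_y(1, y) = 2*y - 6; vanishes at y ∈ {3}. (1, 3): f_x = 0, f = 0 — SINGULAR.
  x = 2: f_y(2, y) = 2*y - 7; no integer root y with |y| ≤ 4.
  x = 3: f_y(3, y) = 2*y - 10; no integer root y with |y| ≤ 4.
  x = 4: f_y(4, y) = 2*y - 15; no integer root y with |y| ≤ 4.
Only singular point on the grid: (1, 3).
Classify: substitute x = 1 + u, y = 3 + v and expand: f = -2*u**3 - u**2*v - u**2 + v**2.
No constant or linear terms (consistent with a singular point). Quadratic part: -u**2 + v**2. Cubic part: -2*u**3 - u**2*v.
The quadratic part v**2 - u**2 = (v − u)(v + u) splits into two distinct linear factors, so there are two distinct tangent lines y − 3 = ±(x − 1) — this is a node (ordinary double point).
Classification: node.


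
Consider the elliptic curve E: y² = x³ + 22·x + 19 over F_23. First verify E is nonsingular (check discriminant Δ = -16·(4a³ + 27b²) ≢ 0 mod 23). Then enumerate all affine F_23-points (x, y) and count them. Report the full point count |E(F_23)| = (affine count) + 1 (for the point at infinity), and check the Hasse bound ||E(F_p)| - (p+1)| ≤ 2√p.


Affine points = {(2, 5), (2, 18), (5, 1), (5, 22), (9, 7), (9, 16), (13, 8), (13, 15), (14, 9), (14, 14), (17, 4), (17, 19), (20, 8), (20, 15), (21, 6), (21, 17)}; affine count = 16; |E(F_23)| = 17.

Discriminant check: Δ ∝ 4a³ + 27b² = 4·22³ + 27·19² = 4·10648 + 27·361 ≡ 14 (mod 23). Nonzero ⇒ E is nonsingular.
For each x ∈ F_23, compute rhs = x³ + 22·x + 19 mod 23, then count y ∈ F_23 with y² ≡ rhs.
  x = 0: rhs = 19, matching y values: none (0 points).
  x = 1: rhs = 19, matching y values: none (0 points).
  x = 2: rhs = 2, matching y values: 5, 18 (2 points).
  x = 3: rhs = 20, matching y values: none (0 points).
  x = 4: rhs = 10, matching y values: none (0 points).
  x = 5: rhs = 1, matching y values: 1, 22 (2 points).
  x = 6: rhs = 22, matching y values: none (0 points).
  x = 7: rhs = 10, matching y values: none (0 points).
  x = 8: rhs = 17, matching y values: none (0 points).
  x = 9: rhs = 3, matching y values: 7, 16 (2 points).
  x = 10: rhs = 20, matching y values: none (0 points).
  x = 11: rhs = 5, matching y values: none (0 points).
  x = 12: rhs = 10, matching y values: none (0 points).
  x = 13: rhs = 18, matching y values: 8, 15 (2 points).
  x = 14: rhs = 12, matching y values: 9, 14 (2 points).
  x = 15: rhs = 21, matching y values: none (0 points).
  x = 16: rhs = 5, matching y values: none (0 points).
  x = 17: rhs = 16, matching y values: 4, 19 (2 points).
  x = 18: rhs = 14, matching y values: none (0 points).
  x = 19: rhs = 5, matching y values: none (0 points).
  x = 20: rhs = 18, matching y values: 8, 15 (2 points).
  x = 21: rhs = 13, matching y values: 6, 17 (2 points).
  x = 22: rhs = 19, matching y values: none (0 points).
Total affine count: 16.
Full point count |E(F_23)| = 16 + 1 = 17.
Hasse bound: |17 − (23+1)| = |-7| = 7 ≤ 2√23 ≈ 9.5917 ✓.


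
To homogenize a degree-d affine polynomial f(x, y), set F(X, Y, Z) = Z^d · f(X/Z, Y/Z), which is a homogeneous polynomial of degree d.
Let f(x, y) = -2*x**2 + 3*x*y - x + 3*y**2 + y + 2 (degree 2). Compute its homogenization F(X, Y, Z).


F(X, Y, Z) = -2*X**2 + 3*X*Y - X*Z + 3*Y**2 + Y*Z + 2*Z**2

deg(f) = 2.
Substitute x = X/Z, y = Y/Z into f, then multiply by Z^2.
  monomial -2·x^2·y^0 ↦ -2·X^2·Y^0·Z^0.
  monomial 3·x^1·y^1 ↦ 3·X^1·Y^1·Z^0.
  monomial -1·x^1·y^0 ↦ -1·X^1·Y^0·Z^1.
  monomial 3·x^0·y^2 ↦ 3·X^0·Y^2·Z^0.
  monomial 1·x^0·y^1 ↦ 1·X^0·Y^1·Z^1.
  monomial 2·x^0·y^0 ↦ 2·X^0·Y^0·Z^2.
Collecting: F(X, Y, Z) = -2*X**2 + 3*X*Y - X*Z + 3*Y**2 + Y*Z + 2*Z**2.


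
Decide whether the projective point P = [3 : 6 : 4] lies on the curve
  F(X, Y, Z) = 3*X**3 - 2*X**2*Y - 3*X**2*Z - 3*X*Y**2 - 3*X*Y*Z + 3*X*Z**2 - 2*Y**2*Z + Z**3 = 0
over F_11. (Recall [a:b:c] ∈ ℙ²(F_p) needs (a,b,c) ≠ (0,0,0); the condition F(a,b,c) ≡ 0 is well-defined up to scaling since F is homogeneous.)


F(3,6,4) ≡ 4 (mod 11); P is NOT on the curve.

Evaluate F(3, 6, 4) term-by-term (mod 11).
  3*X**3 ↦ 3·27·1·1 = 81
  -2*X**2*Y ↦ -2·9·6·1 = -108
  -3*X**2*Z ↦ -3·9·1·4 = -108
  -3*X*Y**2 ↦ -3·3·36·1 = -324
  -3*X*Y*Z ↦ -3·3·6·4 = -216
  3*X*Z**2 ↦ 3·3·1·16 = 144
  -2*Y**2*Z ↦ -2·1·36·4 = -288
  Z**3 ↦ 1·1·1·64 = 64
Sum: F(3, 6, 4) = (81) + (-108) + (-108) + (-324) + (-216) + (144) + (-288) + (64) = -755.
Reducing mod 11: -755 ≡ 4 (mod 11).
Since F(a, b, c) ≡ 4 ≠ 0 (mod 11), P does NOT lie on the curve.


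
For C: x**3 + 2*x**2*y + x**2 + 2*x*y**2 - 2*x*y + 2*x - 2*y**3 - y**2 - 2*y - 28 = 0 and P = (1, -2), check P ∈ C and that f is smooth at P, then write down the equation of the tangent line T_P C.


Tangent line at P: 11*x - 30*y - 71 = 0.

Step 1: f(1, -2) = 0, so P lies on C.
Step 2: partial derivatives
  f_x(x, y) = 3*x**2 + 4*x*y + 2*x + 2*y**2 - 2*y + 2, f_y(x, y) = 2*x**2 + 4*x*y - 2*x - 6*y**2 - 2*y - 2.
  f_x(P) = 11, f_y(P) = -30 (gradient nonzero, so P is smooth).
Step 3: tangent line at P: 11·(x − 1) + -30·(y − -2) = 0.
Expanding: 11*x - 30*y - 71 = 0.


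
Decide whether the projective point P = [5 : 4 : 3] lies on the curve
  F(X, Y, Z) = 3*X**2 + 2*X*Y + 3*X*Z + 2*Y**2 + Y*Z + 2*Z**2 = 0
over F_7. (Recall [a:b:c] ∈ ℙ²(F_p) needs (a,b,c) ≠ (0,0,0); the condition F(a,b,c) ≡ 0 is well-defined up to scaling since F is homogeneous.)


F(5,4,3) ≡ 5 (mod 7); P is NOT on the curve.

Evaluate F(5, 4, 3) term-by-term (mod 7).
  3*X**2 ↦ 3·25·1·1 = 75
  2*X*Y ↦ 2·5·4·1 = 40
  3*X*Z ↦ 3·5·1·3 = 45
  2*Y**2 ↦ 2·1·16·1 = 32
  Y*Z ↦ 1·1·4·3 = 12
  2*Z**2 ↦ 2·1·1·9 = 18
Sum: F(5, 4, 3) = (75) + (40) + (45) + (32) + (12) + (18) = 222.
Reducing mod 7: 222 ≡ 5 (mod 7).
Since F(a, b, c) ≡ 5 ≠ 0 (mod 7), P does NOT lie on the curve.


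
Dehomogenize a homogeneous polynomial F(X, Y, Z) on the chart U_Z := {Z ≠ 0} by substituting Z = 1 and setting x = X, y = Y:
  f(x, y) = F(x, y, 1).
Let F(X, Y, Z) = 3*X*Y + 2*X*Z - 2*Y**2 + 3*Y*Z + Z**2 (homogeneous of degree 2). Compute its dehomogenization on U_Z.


f(x, y) = 3*x*y + 2*x - 2*y**2 + 3*y + 1

On U_Z we set Z = 1. Each monomial c·X^i·Y^j·Z^k in F becomes c·x^i·y^j·1^k = c·x^i·y^j.
Substituting Z = 1: F(X, Y, 1) = 3*x*y + 2*x - 2*y**2 + 3*y + 1.
Note: deg(f) ≤ deg(F) = 2; strict inequality happens when F is divisible by Z (lost terms).


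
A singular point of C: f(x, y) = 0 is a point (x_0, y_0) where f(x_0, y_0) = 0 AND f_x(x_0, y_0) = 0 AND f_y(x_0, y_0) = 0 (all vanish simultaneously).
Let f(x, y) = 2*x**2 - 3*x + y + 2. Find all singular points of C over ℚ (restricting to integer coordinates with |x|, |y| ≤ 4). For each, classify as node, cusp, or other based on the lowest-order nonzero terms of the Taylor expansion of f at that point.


No singular points in the scanned grid; C is smooth there.

Compute partial derivatives:
  f_x = 4*x - 3.
  f_y = 1.
f_y = 1 is a nonzero constant, so f_y never vanishes: no point (x, y) can satisfy f = f_x = f_y = 0. In particular no (x, y) ∈ {−4, ..., 4}² is singular; the curve is smooth.


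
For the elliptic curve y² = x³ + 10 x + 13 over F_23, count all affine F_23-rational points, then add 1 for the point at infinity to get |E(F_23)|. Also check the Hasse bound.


Affine points = {(0, 6), (0, 17), (1, 1), (1, 22), (2, 8), (2, 15), (3, 1), (3, 22), (4, 5), (4, 18), (5, 2), (5, 21), (6, 6), (6, 17), (7, 9), (7, 14), (9, 2), (9, 21), (10, 3), (10, 20), (17, 6), (17, 17), (19, 1), (19, 22), (20, 5), (20, 18), (21, 10), (21, 13), (22, 5), (22, 18)}; affine count = 30; |E(F_23)| = 31.

Discriminant check: Δ ∝ 4a³ + 27b² = 4·10³ + 27·13² = 4·1000 + 27·169 ≡ 7 (mod 23). Nonzero ⇒ E is nonsingular.
For each x ∈ F_23, compute rhs = x³ + 10·x + 13 mod 23, then count y ∈ F_23 with y² ≡ rhs.
  x = 0: rhs = 13, matching y values: 6, 17 (2 points).
  x = 1: rhs = 1, matching y values: 1, 22 (2 points).
  x = 2: rhs = 18, matching y values: 8, 15 (2 points).
  x = 3: rhs = 1, matching y values: 1, 22 (2 points).
  x = 4: rhs = 2, matching y values: 5, 18 (2 points).
  x = 5: rhs = 4, matching y values: 2, 21 (2 points).
  x = 6: rhs = 13, matching y values: 6, 17 (2 points).
  x = 7: rhs = 12, matching y values: 9, 14 (2 points).
  x = 8: rhs = 7, matching y values: none (0 points).
  x = 9: rhs = 4, matching y values: 2, 21 (2 points).
  x = 10: rhs = 9, matching y values: 3, 20 (2 points).
  x = 11: rhs = 5, matching y values: none (0 points).
  x = 12: rhs = 21, matching y values: none (0 points).
  x = 13: rhs = 17, matching y values: none (0 points).
  x = 14: rhs = 22, matching y values: none (0 points).
  x = 15: rhs = 19, matching y values: none (0 points).
  x = 16: rhs = 14, matching y values: none (0 points).
  x = 17: rhs = 13, matching y values: 6, 17 (2 points).
  x = 18: rhs = 22, matching y values: none (0 points).
  x = 19: rhs = 1, matching y values: 1, 22 (2 points).
  x = 20: rhs = 2, matching y values: 5, 18 (2 points).
  x = 21: rhs = 8, matching y values: 10, 13 (2 points).
  x = 22: rhs = 2, matching y values: 5, 18 (2 points).
Total affine count: 30.
Full point count |E(F_23)| = 30 + 1 = 31.
Hasse bound: |31 − (23+1)| = |7| = 7 ≤ 2√23 ≈ 9.5917 ✓.


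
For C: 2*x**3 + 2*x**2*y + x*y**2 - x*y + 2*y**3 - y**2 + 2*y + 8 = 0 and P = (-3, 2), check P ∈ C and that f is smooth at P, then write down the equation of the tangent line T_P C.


Tangent line at P: 32*x + 31*y + 34 = 0.

Step 1: f(-3, 2) = 0, so P lies on C.
Step 2: partial derivatives
  f_x(x, y) = 6*x**2 + 4*x*y + y**2 - y, f_y(x, y) = 2*x**2 + 2*x*y - x + 6*y**2 - 2*y + 2.
  f_x(P) = 32, f_y(P) = 31 (gradient nonzero, so P is smooth).
Step 3: tangent line at P: 32·(x − -3) + 31·(y − 2) = 0.
Expanding: 32*x + 31*y + 34 = 0.


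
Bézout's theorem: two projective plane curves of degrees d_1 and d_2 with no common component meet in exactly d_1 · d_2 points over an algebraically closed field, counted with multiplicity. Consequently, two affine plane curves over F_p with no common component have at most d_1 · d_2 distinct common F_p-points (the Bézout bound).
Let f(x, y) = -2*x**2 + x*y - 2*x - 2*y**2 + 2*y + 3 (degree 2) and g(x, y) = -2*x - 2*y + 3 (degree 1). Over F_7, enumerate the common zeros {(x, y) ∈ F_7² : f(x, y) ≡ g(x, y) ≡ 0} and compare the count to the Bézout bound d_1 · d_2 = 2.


Common zeros: {(1, 4), (6, 6)}; count = 2; Bézout bound = 2.

deg(f) = 2, deg(g) = 1, so Bézout bound = 2.
Scan x ∈ F_7. For each x, list the y ∈ F_7 with f(x, y) ≡ 0 and those with g(x, y) ≡ 0 (mod 7); the common zeros in that column are the intersection.
  x = 0: f ≡ 0 at y ∈ {4}; g ≡ 0 at y ∈ {5}; common: ∅.
  x = 1: f ≡ 0 at y ∈ {1, 4}; g ≡ 0 at y ∈ {4}; common: {4}.
  x = 2: f ≡ 0 at y ∈ {1}; g ≡ 0 at y ∈ {3}; common: ∅.
  x = 3: f ≡ 0 at y ∈ {0, 6}; g ≡ 0 at y ∈ {2}; common: ∅.
  x = 4: f ≡ 0 at y ∈ ∅; g ≡ 0 at y ∈ {1}; common: ∅.
  x = 5: f ≡ 0 at y ∈ ∅; g ≡ 0 at y ∈ {0}; common: ∅.
  x = 6: f ≡ 0 at y ∈ {5, 6}; g ≡ 0 at y ∈ {6}; common: {6}.
Collecting: common zeros = {(1, 4), (6, 6)}, so the count is 2.
Comparison with the Bézout bound: 2 ≤ 2 = deg(f)·deg(g), as expected for curves with no common component (the bound is attained).
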